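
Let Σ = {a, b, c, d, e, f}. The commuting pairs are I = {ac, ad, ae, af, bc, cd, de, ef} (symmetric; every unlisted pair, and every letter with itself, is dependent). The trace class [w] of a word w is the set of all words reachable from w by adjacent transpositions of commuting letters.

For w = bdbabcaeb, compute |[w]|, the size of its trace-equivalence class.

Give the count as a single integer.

13

0(b) covers ∅
1(d) covers 0:b
2(b) covers 1:d
3(a) covers 2:b
4(b) covers 3:a
5(c) covers ∅
6(a) covers 4:b
7(e) covers 4:b, 5:c
8(b) covers 6:a, 7:e
floor of heap: 0:b, 5:c
completions by unplaced set U, small U first (add the entries for U minus each lowest piece of U):
  |U|=1: {8}:1
  |U|=2: {6,8}:1  {7,8}:1
  |U|=3: {5,7,8}:1  {6,7,8}:2
  |U|=4: {4,6,7,8}:2  {5,6,7,8}:3
  |U|=5: {3,4,6,7,8}:2  {4,5,6,7,8}:5
  |U|=6: {2,3,4,6,7,8}:2  {3,4,5,6,7,8}:7
  |U|=7: {1,2,3,4,6,7,8}:2  {2,3,4,5,6,7,8}:9
  start at 0(b): 11
  start at 5(c): 2
sum over floor = 13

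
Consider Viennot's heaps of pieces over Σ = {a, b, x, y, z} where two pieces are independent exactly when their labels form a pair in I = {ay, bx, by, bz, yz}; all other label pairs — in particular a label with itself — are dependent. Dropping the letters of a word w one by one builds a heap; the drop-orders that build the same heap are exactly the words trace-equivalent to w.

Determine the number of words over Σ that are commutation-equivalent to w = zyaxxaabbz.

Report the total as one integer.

9

#0=z has no predecessor
#1=y has no predecessor
#2=a depends on [0:z]
#3=x depends on [1:y, 2:a]
#4=x depends on [3:x]
#5=a depends on [4:x]
#6=a depends on [5:a]
#7=b depends on [6:a]
#8=b depends on [7:b]
#9=z depends on [6:a]
sources: [0:z, 1:y]
N(rest) = Σ N(rest − s) over sources s of rest; N(one piece) = 1:
  size 1 → [8]=1  [9]=1
  size 2 → [7,8]=1  [8,9]=2
  size 3 → [7,8,9]=3
  size 4 → [6,7,8,9]=3
  size 5 → [5,6,7,8,9]=3
  size 6 → [4,5,6,7,8,9]=3
  size 7 → [3,4,5,6,7,8,9]=3
  size 8 → [1,3,4,5,6,7,8,9]=3  [2,3,4,5,6,7,8,9]=3
  first=0(z) contributes 6
  first=1(y) contributes 3
|[w]| = 9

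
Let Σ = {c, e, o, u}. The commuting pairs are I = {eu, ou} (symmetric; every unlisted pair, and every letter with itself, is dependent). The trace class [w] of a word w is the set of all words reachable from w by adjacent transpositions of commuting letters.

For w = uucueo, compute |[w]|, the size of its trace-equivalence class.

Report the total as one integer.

3

drop 0:u onto floor
drop 1:u onto {0:u}
drop 2:c onto {1:u}
drop 3:u onto {2:c}
drop 4:e onto {2:c}
drop 5:o onto {4:e}
ground layer = {0:u}
drop-orders for the pieces not yet dropped (sum over which currently-grounded one goes next):
  1 to go: {3} 1  {5} 1
  2 to go: {3,5} 2  {4,5} 1
  3 to go: {3,4,5} 3
  4 to go: {2,3,4,5} 3
  if 0:u drops first: 3 orders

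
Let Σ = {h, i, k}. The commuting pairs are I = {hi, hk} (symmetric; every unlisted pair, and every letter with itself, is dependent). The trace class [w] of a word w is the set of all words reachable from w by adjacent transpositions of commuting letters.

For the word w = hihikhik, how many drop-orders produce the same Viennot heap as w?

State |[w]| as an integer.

56

piece 0:h — minimal
piece 1:i — minimal
piece 2:h rests on {0:h}
piece 3:i rests on {1:i}
piece 4:k rests on {3:i}
piece 5:h rests on {2:h}
piece 6:i rests on {4:k}
piece 7:k rests on {6:i}
minimal pieces: {0:h, 1:i}
ways to finish when only these pieces remain (= sum over removing one remaining piece with nothing left below it):
  1 left: {5}→1  {7}→1
  2 left: {2,5}→1  {5,7}→2  {6,7}→1
  3 left: {0,2,5}→1  {2,5,7}→3  {4,6,7}→1  {5,6,7}→3
  4 left: {0,2,5,7}→4  {2,5,6,7}→6  {3,4,6,7}→1  {4,5,6,7}→4
  5 left: {0,2,5,6,7}→10  {1,3,4,6,7}→1  {2,4,5,6,7}→10  {3,4,5,6,7}→5
  6 left: {0,2,4,5,6,7}→20  {1,3,4,5,6,7}→6  {2,3,4,5,6,7}→15
  placing 0:h first → 21 extensions
  placing 1:i first → 35 extensions
total linear extensions = 56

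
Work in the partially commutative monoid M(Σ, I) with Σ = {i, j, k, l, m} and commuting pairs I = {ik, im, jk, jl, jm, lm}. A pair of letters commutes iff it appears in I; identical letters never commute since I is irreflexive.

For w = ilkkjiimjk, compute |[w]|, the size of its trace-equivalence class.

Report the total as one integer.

0(i) covers ∅
1(l) covers 0:i
2(k) covers 1:l
3(k) covers 2:k
4(j) covers 0:i
5(i) covers 1:l, 4:j
6(i) covers 5:i
7(m) covers 3:k
8(j) covers 6:i
9(k) covers 7:m
floor of heap: 0:i
completions by unplaced set U, small U first (add the entries for U minus each lowest piece of U):
  |U|=1: {8}:1  {9}:1
  |U|=2: {6,8}:1  {7,9}:1  {8,9}:2
  |U|=3: {3,7,9}:1  {5,6,8}:1  {6,8,9}:3  {7,8,9}:3
  |U|=4: {2,3,7,9}:1  {3,7,8,9}:4  {4,5,6,8}:1  {5,6,8,9}:4  {6,7,8,9}:6
  |U|=5: {2,3,7,8,9}:5  {3,6,7,8,9}:10  {4,5,6,8,9}:5  {5,6,7,8,9}:10
  |U|=6: {2,3,6,7,8,9}:15  {3,5,6,7,8,9}:20  {4,5,6,7,8,9}:15
  |U|=7: {2,3,5,6,7,8,9}:35  {3,4,5,6,7,8,9}:35
  |U|=8: {1,2,3,5,6,7,8,9}:35  {2,3,4,5,6,7,8,9}:70
  start at 0(i): 105

105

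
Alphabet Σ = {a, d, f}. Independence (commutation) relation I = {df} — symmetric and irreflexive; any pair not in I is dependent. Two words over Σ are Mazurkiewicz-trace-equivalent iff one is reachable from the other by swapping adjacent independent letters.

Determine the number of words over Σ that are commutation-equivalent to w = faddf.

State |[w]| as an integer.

piece 0:f — minimal
piece 1:a rests on {0:f}
piece 2:d rests on {1:a}
piece 3:d rests on {2:d}
piece 4:f rests on {1:a}
minimal pieces: {0:f}
ways to finish when only these pieces remain (= sum over removing one remaining piece with nothing left below it):
  1 left: {3}→1  {4}→1
  2 left: {2,3}→1  {3,4}→2
  3 left: {2,3,4}→3
  placing 0:f first → 3 extensions

3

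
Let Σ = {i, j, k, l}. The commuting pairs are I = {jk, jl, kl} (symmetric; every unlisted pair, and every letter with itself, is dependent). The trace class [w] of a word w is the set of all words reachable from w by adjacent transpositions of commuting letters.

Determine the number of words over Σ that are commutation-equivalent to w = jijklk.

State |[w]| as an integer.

12

piece 0:j — minimal
piece 1:i rests on {0:j}
piece 2:j rests on {1:i}
piece 3:k rests on {1:i}
piece 4:l rests on {1:i}
piece 5:k rests on {3:k}
minimal pieces: {0:j}
ways to finish when only these pieces remain (= sum over removing one remaining piece with nothing left below it):
  1 left: {2}→1  {4}→1  {5}→1
  2 left: {2,4}→2  {2,5}→2  {3,5}→1  {4,5}→2
  3 left: {2,3,5}→3  {2,4,5}→6  {3,4,5}→3
  4 left: {2,3,4,5}→12
  placing 0:j first → 12 extensions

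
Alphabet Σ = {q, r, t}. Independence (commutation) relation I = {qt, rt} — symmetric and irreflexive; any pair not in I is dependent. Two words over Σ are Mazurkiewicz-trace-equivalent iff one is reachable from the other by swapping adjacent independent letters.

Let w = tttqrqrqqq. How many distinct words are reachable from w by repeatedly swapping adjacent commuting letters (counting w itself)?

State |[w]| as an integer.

120

drop 0:t onto floor
drop 1:t onto {0:t}
drop 2:t onto {1:t}
drop 3:q onto floor
drop 4:r onto {3:q}
drop 5:q onto {4:r}
drop 6:r onto {5:q}
drop 7:q onto {6:r}
drop 8:q onto {7:q}
drop 9:q onto {8:q}
ground layer = {0:t, 3:q}
drop-orders for the pieces not yet dropped (sum over which currently-grounded one goes next):
  1 to go: {2} 1  {9} 1
  2 to go: {1,2} 1  {2,9} 2  {8,9} 1
  3 to go: {0,1,2} 1  {1,2,9} 3  {2,8,9} 3  {7,8,9} 1
  4 to go: {0,1,2,9} 4  {1,2,8,9} 6  {2,7,8,9} 4  {6,7,8,9} 1
  5 to go: {0,1,2,8,9} 10  {1,2,7,8,9} 10  {2,6,7,8,9} 5  {5,6,7,8,9} 1
  6 to go: {0,1,2,7,8,9} 20  {1,2,6,7,8,9} 15  {2,5,6,7,8,9} 6  {4,5,6,7,8,9} 1
  7 to go: {0,1,2,6,7,8,9} 35  {1,2,5,6,7,8,9} 21  {2,4,5,6,7,8,9} 7  {3,4,5,6,7,8,9} 1
  8 to go: {0,1,2,5,6,7,8,9} 56  {1,2,4,5,6,7,8,9} 28  {2,3,4,5,6,7,8,9} 8
  if 0:t drops first: 36 orders
  if 3:q drops first: 84 orders
heap linearizations: 120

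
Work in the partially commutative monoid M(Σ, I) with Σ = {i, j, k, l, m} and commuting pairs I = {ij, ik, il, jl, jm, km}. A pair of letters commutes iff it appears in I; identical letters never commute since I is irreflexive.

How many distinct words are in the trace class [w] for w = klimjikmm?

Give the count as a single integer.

0(k) covers ∅
1(l) covers 0:k
2(i) covers ∅
3(m) covers 1:l, 2:i
4(j) covers 0:k
5(i) covers 3:m
6(k) covers 1:l, 4:j
7(m) covers 5:i
8(m) covers 7:m
floor of heap: 0:k, 2:i
completions by unplaced set U, small U first (add the entries for U minus each lowest piece of U):
  |U|=1: {6}:1  {8}:1
  |U|=2: {4,6}:1  {6,8}:2  {7,8}:1
  |U|=3: {4,6,8}:3  {5,7,8}:1  {6,7,8}:3
  |U|=4: {3,5,7,8}:1  {4,6,7,8}:6  {5,6,7,8}:4
  |U|=5: {2,3,5,7,8}:1  {3,5,6,7,8}:5  {4,5,6,7,8}:10
  |U|=6: {1,3,5,6,7,8}:5  {2,3,5,6,7,8}:6  {3,4,5,6,7,8}:15
  |U|=7: {1,2,3,5,6,7,8}:11  {1,3,4,5,6,7,8}:20  {2,3,4,5,6,7,8}:21
  start at 0(k): 52
  start at 2(i): 20
sum over floor = 72

72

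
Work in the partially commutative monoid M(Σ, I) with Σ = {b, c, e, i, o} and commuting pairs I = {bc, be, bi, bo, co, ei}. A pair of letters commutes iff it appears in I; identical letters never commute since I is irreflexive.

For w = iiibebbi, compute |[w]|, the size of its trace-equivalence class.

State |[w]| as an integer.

280

piece 0:i — minimal
piece 1:i rests on {0:i}
piece 2:i rests on {1:i}
piece 3:b — minimal
piece 4:e — minimal
piece 5:b rests on {3:b}
piece 6:b rests on {5:b}
piece 7:i rests on {2:i}
minimal pieces: {0:i, 3:b, 4:e}
ways to finish when only these pieces remain (= sum over removing one remaining piece with nothing left below it):
  1 left: {4}→1  {6}→1  {7}→1
  2 left: {2,7}→1  {4,6}→2  {4,7}→2  {5,6}→1  {6,7}→2
  3 left: {1,2,7}→1  {2,4,7}→3  {2,6,7}→3  {3,5,6}→1  {4,5,6}→3  {4,6,7}→6  {5,6,7}→3
  4 left: {0,1,2,7}→1  {1,2,4,7}→4  {1,2,6,7}→4  {2,4,6,7}→12  {2,5,6,7}→6  {3,4,5,6}→4  {3,5,6,7}→4  {4,5,6,7}→12
  5 left: {0,1,2,4,7}→5  {0,1,2,6,7}→5  {1,2,4,6,7}→20  {1,2,5,6,7}→10  {2,3,5,6,7}→10  {2,4,5,6,7}→30  {3,4,5,6,7}→20
  6 left: {0,1,2,4,6,7}→30  {0,1,2,5,6,7}→15  {1,2,3,5,6,7}→20  {1,2,4,5,6,7}→60  {2,3,4,5,6,7}→60
  placing 0:i first → 140 extensions
  placing 3:b first → 105 extensions
  placing 4:e first → 35 extensions
total linear extensions = 280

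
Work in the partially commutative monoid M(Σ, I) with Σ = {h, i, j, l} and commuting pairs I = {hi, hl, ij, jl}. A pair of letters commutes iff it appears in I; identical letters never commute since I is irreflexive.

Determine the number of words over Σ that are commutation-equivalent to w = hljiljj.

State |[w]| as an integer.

35

0(h) covers ∅
1(l) covers ∅
2(j) covers 0:h
3(i) covers 1:l
4(l) covers 3:i
5(j) covers 2:j
6(j) covers 5:j
floor of heap: 0:h, 1:l
completions by unplaced set U, small U first (add the entries for U minus each lowest piece of U):
  |U|=1: {4}:1  {6}:1
  |U|=2: {3,4}:1  {4,6}:2  {5,6}:1
  |U|=3: {1,3,4}:1  {2,5,6}:1  {3,4,6}:3  {4,5,6}:3
  |U|=4: {0,2,5,6}:1  {1,3,4,6}:4  {2,4,5,6}:4  {3,4,5,6}:6
  |U|=5: {0,2,4,5,6}:5  {1,3,4,5,6}:10  {2,3,4,5,6}:10
  start at 0(h): 20
  start at 1(l): 15
sum over floor = 35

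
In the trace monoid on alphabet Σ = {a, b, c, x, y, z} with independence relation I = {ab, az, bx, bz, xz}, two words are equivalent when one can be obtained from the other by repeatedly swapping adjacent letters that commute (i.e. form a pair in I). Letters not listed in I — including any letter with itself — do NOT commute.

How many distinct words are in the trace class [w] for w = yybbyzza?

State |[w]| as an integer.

#0=y has no predecessor
#1=y depends on [0:y]
#2=b depends on [1:y]
#3=b depends on [2:b]
#4=y depends on [3:b]
#5=z depends on [4:y]
#6=z depends on [5:z]
#7=a depends on [4:y]
sources: [0:y]
N(rest) = Σ N(rest − s) over sources s of rest; N(one piece) = 1:
  size 1 → [6]=1  [7]=1
  size 2 → [5,6]=1  [6,7]=2
  size 3 → [5,6,7]=3
  size 4 → [4,5,6,7]=3
  size 5 → [3,4,5,6,7]=3
  size 6 → [2,3,4,5,6,7]=3
  first=0(y) contributes 3

3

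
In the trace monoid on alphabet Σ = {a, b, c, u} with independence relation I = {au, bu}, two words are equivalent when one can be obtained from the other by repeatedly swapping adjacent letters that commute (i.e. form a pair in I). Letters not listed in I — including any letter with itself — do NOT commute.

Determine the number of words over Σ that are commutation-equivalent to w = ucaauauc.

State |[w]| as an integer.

10

#0=u has no predecessor
#1=c depends on [0:u]
#2=a depends on [1:c]
#3=a depends on [2:a]
#4=u depends on [1:c]
#5=a depends on [3:a]
#6=u depends on [4:u]
#7=c depends on [5:a, 6:u]
sources: [0:u]
N(rest) = Σ N(rest − s) over sources s of rest; N(one piece) = 1:
  size 1 → [7]=1
  size 2 → [5,7]=1  [6,7]=1
  size 3 → [3,5,7]=1  [4,6,7]=1  [5,6,7]=2
  size 4 → [2,3,5,7]=1  [3,5,6,7]=3  [4,5,6,7]=3
  size 5 → [2,3,5,6,7]=4  [3,4,5,6,7]=6
  size 6 → [2,3,4,5,6,7]=10
  first=0(u) contributes 10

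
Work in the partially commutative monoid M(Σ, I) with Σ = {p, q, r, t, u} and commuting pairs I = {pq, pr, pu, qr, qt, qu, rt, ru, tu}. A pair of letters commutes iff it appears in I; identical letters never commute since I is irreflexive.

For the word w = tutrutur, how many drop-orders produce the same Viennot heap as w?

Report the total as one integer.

piece 0:t — minimal
piece 1:u — minimal
piece 2:t rests on {0:t}
piece 3:r — minimal
piece 4:u rests on {1:u}
piece 5:t rests on {2:t}
piece 6:u rests on {4:u}
piece 7:r rests on {3:r}
minimal pieces: {0:t, 1:u, 3:r}
ways to finish when only these pieces remain (= sum over removing one remaining piece with nothing left below it):
  1 left: {5}→1  {6}→1  {7}→1
  2 left: {2,5}→1  {3,7}→1  {4,6}→1  {5,6}→2  {5,7}→2  {6,7}→2
  3 left: {0,2,5}→1  {1,4,6}→1  {2,5,6}→3  {2,5,7}→3  {3,5,7}→3  {3,6,7}→3  {4,5,6}→3  {4,6,7}→3  {5,6,7}→6
  4 left: {0,2,5,6}→4  {0,2,5,7}→4  {1,4,5,6}→4  {1,4,6,7}→4  {2,3,5,7}→6  {2,4,5,6}→6  {2,5,6,7}→12  {3,4,6,7}→6  {3,5,6,7}→12  {4,5,6,7}→12
  5 left: {0,2,3,5,7}→10  {0,2,4,5,6}→10  {0,2,5,6,7}→20  {1,2,4,5,6}→10  {1,3,4,6,7}→10  {1,4,5,6,7}→20  {2,3,5,6,7}→30  {2,4,5,6,7}→30  {3,4,5,6,7}→30
  6 left: {0,1,2,4,5,6}→20  {0,2,3,5,6,7}→60  {0,2,4,5,6,7}→60  {1,2,4,5,6,7}→60  {1,3,4,5,6,7}→60  {2,3,4,5,6,7}→90
  placing 0:t first → 210 extensions
  placing 1:u first → 210 extensions
  placing 3:r first → 140 extensions
total linear extensions = 560

560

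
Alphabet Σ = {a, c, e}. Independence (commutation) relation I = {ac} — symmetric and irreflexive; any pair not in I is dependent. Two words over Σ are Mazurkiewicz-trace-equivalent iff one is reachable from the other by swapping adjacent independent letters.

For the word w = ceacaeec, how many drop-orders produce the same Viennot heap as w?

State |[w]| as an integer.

3

#0=c has no predecessor
#1=e depends on [0:c]
#2=a depends on [1:e]
#3=c depends on [1:e]
#4=a depends on [2:a]
#5=e depends on [3:c, 4:a]
#6=e depends on [5:e]
#7=c depends on [6:e]
sources: [0:c]
N(rest) = Σ N(rest − s) over sources s of rest; N(one piece) = 1:
  size 1 → [7]=1
  size 2 → [6,7]=1
  size 3 → [5,6,7]=1
  size 4 → [3,5,6,7]=1  [4,5,6,7]=1
  size 5 → [2,4,5,6,7]=1  [3,4,5,6,7]=2
  size 6 → [2,3,4,5,6,7]=3
  first=0(c) contributes 3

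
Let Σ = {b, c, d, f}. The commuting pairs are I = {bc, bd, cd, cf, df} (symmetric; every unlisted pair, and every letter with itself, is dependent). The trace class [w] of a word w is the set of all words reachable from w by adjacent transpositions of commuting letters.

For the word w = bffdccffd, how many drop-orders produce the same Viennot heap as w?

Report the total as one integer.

756

0(b) covers ∅
1(f) covers 0:b
2(f) covers 1:f
3(d) covers ∅
4(c) covers ∅
5(c) covers 4:c
6(f) covers 2:f
7(f) covers 6:f
8(d) covers 3:d
floor of heap: 0:b, 3:d, 4:c
completions by unplaced set U, small U first (add the entries for U minus each lowest piece of U):
  |U|=1: {5}:1  {7}:1  {8}:1
  |U|=2: {3,8}:1  {4,5}:1  {5,7}:2  {5,8}:2  {6,7}:1  {7,8}:2
  |U|=3: {2,6,7}:1  {3,5,8}:3  {3,7,8}:3  {4,5,7}:3  {4,5,8}:3  {5,6,7}:3  {5,7,8}:6  {6,7,8}:3
  |U|=4: {1,2,6,7}:1  {2,5,6,7}:4  {2,6,7,8}:4  {3,4,5,8}:6  {3,5,7,8}:12  {3,6,7,8}:6  {4,5,6,7}:6  {4,5,7,8}:12  {5,6,7,8}:12
  |U|=5: {0,1,2,6,7}:1  {1,2,5,6,7}:5  {1,2,6,7,8}:5  {2,3,6,7,8}:10  {2,4,5,6,7}:10  {2,5,6,7,8}:20  {3,4,5,7,8}:30  {3,5,6,7,8}:30  {4,5,6,7,8}:30
  |U|=6: {0,1,2,5,6,7}:6  {0,1,2,6,7,8}:6  {1,2,3,6,7,8}:15  {1,2,4,5,6,7}:15  {1,2,5,6,7,8}:30  {2,3,5,6,7,8}:60  {2,4,5,6,7,8}:60  {3,4,5,6,7,8}:90
  |U|=7: {0,1,2,3,6,7,8}:21  {0,1,2,4,5,6,7}:21  {0,1,2,5,6,7,8}:42  {1,2,3,5,6,7,8}:105  {1,2,4,5,6,7,8}:105  {2,3,4,5,6,7,8}:210
  start at 0(b): 420
  start at 3(d): 168
  start at 4(c): 168
sum over floor = 756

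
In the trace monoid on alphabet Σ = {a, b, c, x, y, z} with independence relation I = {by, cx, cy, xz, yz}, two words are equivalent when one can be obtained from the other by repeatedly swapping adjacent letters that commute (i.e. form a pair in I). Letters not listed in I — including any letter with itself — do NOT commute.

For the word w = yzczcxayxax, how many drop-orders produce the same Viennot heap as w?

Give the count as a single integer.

15

drop 0:y onto floor
drop 1:z onto floor
drop 2:c onto {1:z}
drop 3:z onto {2:c}
drop 4:c onto {3:z}
drop 5:x onto {0:y}
drop 6:a onto {4:c, 5:x}
drop 7:y onto {6:a}
drop 8:x onto {7:y}
drop 9:a onto {8:x}
drop 10:x onto {9:a}
ground layer = {0:y, 1:z}
drop-orders for the pieces not yet dropped (sum over which currently-grounded one goes next):
  1 to go: {10} 1
  2 to go: {9,10} 1
  3 to go: {8,9,10} 1
  4 to go: {7,8,9,10} 1
  5 to go: {6,7,8,9,10} 1
  6 to go: {4,6,7,8,9,10} 1  {5,6,7,8,9,10} 1
  7 to go: {0,5,6,7,8,9,10} 1  {3,4,6,7,8,9,10} 1  {4,5,6,7,8,9,10} 2
  8 to go: {0,4,5,6,7,8,9,10} 3  {2,3,4,6,7,8,9,10} 1  {3,4,5,6,7,8,9,10} 3
  9 to go: {0,3,4,5,6,7,8,9,10} 6  {1,2,3,4,6,7,8,9,10} 1  {2,3,4,5,6,7,8,9,10} 4
  if 0:y drops first: 5 orders
  if 1:z drops first: 10 orders
heap linearizations: 15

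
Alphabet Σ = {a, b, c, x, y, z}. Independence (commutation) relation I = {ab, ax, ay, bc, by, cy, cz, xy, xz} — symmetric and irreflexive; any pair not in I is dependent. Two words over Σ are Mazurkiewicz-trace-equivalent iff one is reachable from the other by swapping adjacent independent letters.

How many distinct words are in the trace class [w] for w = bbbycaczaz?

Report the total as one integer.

200

0(b) covers ∅
1(b) covers 0:b
2(b) covers 1:b
3(y) covers ∅
4(c) covers ∅
5(a) covers 4:c
6(c) covers 5:a
7(z) covers 2:b, 3:y, 5:a
8(a) covers 6:c, 7:z
9(z) covers 8:a
floor of heap: 0:b, 3:y, 4:c
completions by unplaced set U, small U first (add the entries for U minus each lowest piece of U):
  |U|=1: {9}:1
  |U|=2: {8,9}:1
  |U|=3: {6,8,9}:1  {7,8,9}:1
  |U|=4: {2,7,8,9}:1  {3,7,8,9}:1  {6,7,8,9}:2
  |U|=5: {1,2,7,8,9}:1  {2,3,7,8,9}:2  {2,6,7,8,9}:3  {3,6,7,8,9}:3  {5,6,7,8,9}:2
  |U|=6: {0,1,2,7,8,9}:1  {1,2,3,7,8,9}:3  {1,2,6,7,8,9}:4  {2,3,6,7,8,9}:8  {2,5,6,7,8,9}:5  {3,5,6,7,8,9}:5  {4,5,6,7,8,9}:2
  |U|=7: {0,1,2,3,7,8,9}:4  {0,1,2,6,7,8,9}:5  {1,2,3,6,7,8,9}:15  {1,2,5,6,7,8,9}:9  {2,3,5,6,7,8,9}:18  {2,4,5,6,7,8,9}:7  {3,4,5,6,7,8,9}:7
  |U|=8: {0,1,2,3,6,7,8,9}:24  {0,1,2,5,6,7,8,9}:14  {1,2,3,5,6,7,8,9}:42  {1,2,4,5,6,7,8,9}:16  {2,3,4,5,6,7,8,9}:32
  start at 0(b): 90
  start at 3(y): 30
  start at 4(c): 80
sum over floor = 200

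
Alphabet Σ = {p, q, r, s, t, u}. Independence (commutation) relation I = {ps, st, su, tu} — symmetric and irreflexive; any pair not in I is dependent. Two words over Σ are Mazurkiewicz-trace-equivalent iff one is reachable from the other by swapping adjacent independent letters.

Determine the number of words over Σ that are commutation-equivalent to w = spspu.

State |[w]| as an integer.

10

#0=s has no predecessor
#1=p has no predecessor
#2=s depends on [0:s]
#3=p depends on [1:p]
#4=u depends on [3:p]
sources: [0:s, 1:p]
N(rest) = Σ N(rest − s) over sources s of rest; N(one piece) = 1:
  size 1 → [2]=1  [4]=1
  size 2 → [0,2]=1  [2,4]=2  [3,4]=1
  size 3 → [0,2,4]=3  [1,3,4]=1  [2,3,4]=3
  first=0(s) contributes 4
  first=1(p) contributes 6
|[w]| = 10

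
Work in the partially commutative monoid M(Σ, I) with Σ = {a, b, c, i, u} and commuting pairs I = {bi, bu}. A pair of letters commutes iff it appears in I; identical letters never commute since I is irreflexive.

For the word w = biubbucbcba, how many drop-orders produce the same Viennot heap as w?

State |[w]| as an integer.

20

piece 0:b — minimal
piece 1:i — minimal
piece 2:u rests on {1:i}
piece 3:b rests on {0:b}
piece 4:b rests on {3:b}
piece 5:u rests on {2:u}
piece 6:c rests on {4:b, 5:u}
piece 7:b rests on {6:c}
piece 8:c rests on {7:b}
piece 9:b rests on {8:c}
piece 10:a rests on {9:b}
minimal pieces: {0:b, 1:i}
ways to finish when only these pieces remain (= sum over removing one remaining piece with nothing left below it):
  1 left: {10}→1
  2 left: {9,10}→1
  3 left: {8,9,10}→1
  4 left: {7,8,9,10}→1
  5 left: {6,7,8,9,10}→1
  6 left: {4,6,7,8,9,10}→1  {5,6,7,8,9,10}→1
  7 left: {2,5,6,7,8,9,10}→1  {3,4,6,7,8,9,10}→1  {4,5,6,7,8,9,10}→2
  8 left: {0,3,4,6,7,8,9,10}→1  {1,2,5,6,7,8,9,10}→1  {2,4,5,6,7,8,9,10}→3  {3,4,5,6,7,8,9,10}→3
  9 left: {0,3,4,5,6,7,8,9,10}→4  {1,2,4,5,6,7,8,9,10}→4  {2,3,4,5,6,7,8,9,10}→6
  placing 0:b first → 10 extensions
  placing 1:i first → 10 extensions
total linear extensions = 20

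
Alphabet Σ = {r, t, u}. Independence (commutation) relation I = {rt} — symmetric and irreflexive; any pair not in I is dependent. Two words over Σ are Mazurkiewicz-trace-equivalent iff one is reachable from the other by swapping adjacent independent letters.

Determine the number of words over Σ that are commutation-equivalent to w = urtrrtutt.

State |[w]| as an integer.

piece 0:u — minimal
piece 1:r rests on {0:u}
piece 2:t rests on {0:u}
piece 3:r rests on {1:r}
piece 4:r rests on {3:r}
piece 5:t rests on {2:t}
piece 6:u rests on {4:r, 5:t}
piece 7:t rests on {6:u}
piece 8:t rests on {7:t}
minimal pieces: {0:u}
ways to finish when only these pieces remain (= sum over removing one remaining piece with nothing left below it):
  1 left: {8}→1
  2 left: {7,8}→1
  3 left: {6,7,8}→1
  4 left: {4,6,7,8}→1  {5,6,7,8}→1
  5 left: {2,5,6,7,8}→1  {3,4,6,7,8}→1  {4,5,6,7,8}→2
  6 left: {1,3,4,6,7,8}→1  {2,4,5,6,7,8}→3  {3,4,5,6,7,8}→3
  7 left: {1,3,4,5,6,7,8}→4  {2,3,4,5,6,7,8}→6
  placing 0:u first → 10 extensions

10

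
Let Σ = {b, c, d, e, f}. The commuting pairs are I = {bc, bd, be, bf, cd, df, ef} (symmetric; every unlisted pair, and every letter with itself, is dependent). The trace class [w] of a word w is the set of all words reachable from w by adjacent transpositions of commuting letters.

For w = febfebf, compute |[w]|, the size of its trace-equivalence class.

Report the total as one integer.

210

#0=f has no predecessor
#1=e has no predecessor
#2=b has no predecessor
#3=f depends on [0:f]
#4=e depends on [1:e]
#5=b depends on [2:b]
#6=f depends on [3:f]
sources: [0:f, 1:e, 2:b]
N(rest) = Σ N(rest − s) over sources s of rest; N(one piece) = 1:
  size 1 → [4]=1  [5]=1  [6]=1
  size 2 → [1,4]=1  [2,5]=1  [3,6]=1  [4,5]=2  [4,6]=2  [5,6]=2
  size 3 → [0,3,6]=1  [1,4,5]=3  [1,4,6]=3  [2,4,5]=3  [2,5,6]=3  [3,4,6]=3  [3,5,6]=3  [4,5,6]=6
  size 4 → [0,3,4,6]=4  [0,3,5,6]=4  [1,2,4,5]=6  [1,3,4,6]=6  [1,4,5,6]=12  [2,3,5,6]=6  [2,4,5,6]=12  [3,4,5,6]=12
  size 5 → [0,1,3,4,6]=10  [0,2,3,5,6]=10  [0,3,4,5,6]=20  [1,2,4,5,6]=30  [1,3,4,5,6]=30  [2,3,4,5,6]=30
  first=0(f) contributes 90
  first=1(e) contributes 60
  first=2(b) contributes 60
|[w]| = 210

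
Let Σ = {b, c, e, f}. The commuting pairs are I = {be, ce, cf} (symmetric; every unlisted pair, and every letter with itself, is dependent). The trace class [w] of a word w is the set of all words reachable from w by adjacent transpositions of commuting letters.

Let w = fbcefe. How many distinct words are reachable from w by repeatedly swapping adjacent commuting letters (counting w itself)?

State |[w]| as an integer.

7

#0=f has no predecessor
#1=b depends on [0:f]
#2=c depends on [1:b]
#3=e depends on [0:f]
#4=f depends on [1:b, 3:e]
#5=e depends on [4:f]
sources: [0:f]
N(rest) = Σ N(rest − s) over sources s of rest; N(one piece) = 1:
  size 1 → [2]=1  [5]=1
  size 2 → [2,5]=2  [4,5]=1
  size 3 → [2,4,5]=3  [3,4,5]=1
  size 4 → [1,2,4,5]=3  [2,3,4,5]=4
  first=0(f) contributes 7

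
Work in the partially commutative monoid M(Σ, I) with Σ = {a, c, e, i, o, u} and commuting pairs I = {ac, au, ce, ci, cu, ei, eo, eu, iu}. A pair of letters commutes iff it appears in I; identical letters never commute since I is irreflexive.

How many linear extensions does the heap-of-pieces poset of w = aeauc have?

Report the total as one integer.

piece 0:a — minimal
piece 1:e rests on {0:a}
piece 2:a rests on {1:e}
piece 3:u — minimal
piece 4:c — minimal
minimal pieces: {0:a, 3:u, 4:c}
ways to finish when only these pieces remain (= sum over removing one remaining piece with nothing left below it):
  1 left: {2}→1  {3}→1  {4}→1
  2 left: {1,2}→1  {2,3}→2  {2,4}→2  {3,4}→2
  3 left: {0,1,2}→1  {1,2,3}→3  {1,2,4}→3  {2,3,4}→6
  placing 0:a first → 12 extensions
  placing 3:u first → 4 extensions
  placing 4:c first → 4 extensions
total linear extensions = 20

20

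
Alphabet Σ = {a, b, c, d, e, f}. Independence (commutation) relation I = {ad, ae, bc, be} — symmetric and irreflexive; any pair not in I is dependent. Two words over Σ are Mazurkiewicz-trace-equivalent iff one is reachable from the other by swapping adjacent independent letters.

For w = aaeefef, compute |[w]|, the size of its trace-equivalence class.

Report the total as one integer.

drop 0:a onto floor
drop 1:a onto {0:a}
drop 2:e onto floor
drop 3:e onto {2:e}
drop 4:f onto {1:a, 3:e}
drop 5:e onto {4:f}
drop 6:f onto {5:e}
ground layer = {0:a, 2:e}
drop-orders for the pieces not yet dropped (sum over which currently-grounded one goes next):
  1 to go: {6} 1
  2 to go: {5,6} 1
  3 to go: {4,5,6} 1
  4 to go: {1,4,5,6} 1  {3,4,5,6} 1
  5 to go: {0,1,4,5,6} 1  {1,3,4,5,6} 2  {2,3,4,5,6} 1
  if 0:a drops first: 3 orders
  if 2:e drops first: 3 orders
heap linearizations: 6

6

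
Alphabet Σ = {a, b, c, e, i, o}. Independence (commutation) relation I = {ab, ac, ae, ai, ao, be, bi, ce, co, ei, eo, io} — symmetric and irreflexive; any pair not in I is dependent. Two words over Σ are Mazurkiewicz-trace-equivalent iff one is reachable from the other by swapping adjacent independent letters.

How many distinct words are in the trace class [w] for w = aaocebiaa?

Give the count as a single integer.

3150

drop 0:a onto floor
drop 1:a onto {0:a}
drop 2:o onto floor
drop 3:c onto floor
drop 4:e onto floor
drop 5:b onto {2:o, 3:c}
drop 6:i onto {3:c}
drop 7:a onto {1:a}
drop 8:a onto {7:a}
ground layer = {0:a, 2:o, 3:c, 4:e}
drop-orders for the pieces not yet dropped (sum over which currently-grounded one goes next):
  1 to go: {4} 1  {5} 1  {6} 1  {8} 1
  2 to go: {2,5} 1  {4,5} 2  {4,6} 2  {4,8} 2  {5,6} 2  {5,8} 2  {6,8} 2  {7,8} 1
  3 to go: {1,7,8} 1  {2,4,5} 3  {2,5,6} 3  {2,5,8} 3  {3,5,6} 2  {4,5,6} 6  {4,5,8} 6  {4,6,8} 6  {4,7,8} 3  {5,6,8} 6  {5,7,8} 3  {6,7,8} 3
  4 to go: {0,1,7,8} 1  {1,4,7,8} 4  {1,5,7,8} 4  {1,6,7,8} 4  {2,3,5,6} 5  {2,4,5,6} 12  {2,4,5,8} 12  {2,5,6,8} 12  {2,5,7,8} 6  {3,4,5,6} 8  {3,5,6,8} 8  {4,5,6,8} 24  {4,5,7,8} 12  {4,6,7,8} 12  {5,6,7,8} 12
  5 to go: {0,1,4,7,8} 5  {0,1,5,7,8} 5  {0,1,6,7,8} 5  {1,2,5,7,8} 10  {1,4,5,7,8} 20  {1,4,6,7,8} 20  {1,5,6,7,8} 20  {2,3,4,5,6} 25  {2,3,5,6,8} 25  {2,4,5,6,8} 60  {2,4,5,7,8} 30  {2,5,6,7,8} 30  {3,4,5,6,8} 40  {3,5,6,7,8} 20  {4,5,6,7,8} 60
  6 to go: {0,1,2,5,7,8} 15  {0,1,4,5,7,8} 30  {0,1,4,6,7,8} 30  {0,1,5,6,7,8} 30  {1,2,4,5,7,8} 60  {1,2,5,6,7,8} 60  {1,3,5,6,7,8} 40  {1,4,5,6,7,8} 120  {2,3,4,5,6,8} 150  {2,3,5,6,7,8} 75  {2,4,5,6,7,8} 180  {3,4,5,6,7,8} 120
  7 to go: {0,1,2,4,5,7,8} 105  {0,1,2,5,6,7,8} 105  {0,1,3,5,6,7,8} 70  {0,1,4,5,6,7,8} 210  {1,2,3,5,6,7,8} 175  {1,2,4,5,6,7,8} 420  {1,3,4,5,6,7,8} 280  {2,3,4,5,6,7,8} 525
  if 0:a drops first: 1400 orders
  if 2:o drops first: 560 orders
  if 3:c drops first: 840 orders
  if 4:e drops first: 350 orders
heap linearizations: 3150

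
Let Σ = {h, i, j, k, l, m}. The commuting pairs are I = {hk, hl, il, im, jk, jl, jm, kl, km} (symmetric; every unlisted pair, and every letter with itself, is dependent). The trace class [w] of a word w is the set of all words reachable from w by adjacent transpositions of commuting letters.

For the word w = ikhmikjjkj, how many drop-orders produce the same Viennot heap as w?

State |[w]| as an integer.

150

0(i) covers ∅
1(k) covers 0:i
2(h) covers 0:i
3(m) covers 2:h
4(i) covers 1:k, 2:h
5(k) covers 4:i
6(j) covers 4:i
7(j) covers 6:j
8(k) covers 5:k
9(j) covers 7:j
floor of heap: 0:i
completions by unplaced set U, small U first (add the entries for U minus each lowest piece of U):
  |U|=1: {3}:1  {8}:1  {9}:1
  |U|=2: {3,8}:2  {3,9}:2  {5,8}:1  {7,9}:1  {8,9}:2
  |U|=3: {3,5,8}:3  {3,7,9}:3  {3,8,9}:6  {5,8,9}:3  {6,7,9}:1  {7,8,9}:3
  |U|=4: {3,5,8,9}:12  {3,6,7,9}:4  {3,7,8,9}:12  {5,7,8,9}:6  {6,7,8,9}:4
  |U|=5: {3,5,7,8,9}:30  {3,6,7,8,9}:20  {5,6,7,8,9}:10
  |U|=6: {3,5,6,7,8,9}:60  {4,5,6,7,8,9}:10
  |U|=7: {1,4,5,6,7,8,9}:10  {3,4,5,6,7,8,9}:70
  |U|=8: {1,3,4,5,6,7,8,9}:80  {2,3,4,5,6,7,8,9}:70
  start at 0(i): 150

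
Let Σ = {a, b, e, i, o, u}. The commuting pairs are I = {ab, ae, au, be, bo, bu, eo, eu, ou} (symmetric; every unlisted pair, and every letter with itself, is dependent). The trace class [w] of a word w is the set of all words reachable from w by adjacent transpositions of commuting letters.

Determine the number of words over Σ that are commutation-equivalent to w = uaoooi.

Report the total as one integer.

5

piece 0:u — minimal
piece 1:a — minimal
piece 2:o rests on {1:a}
piece 3:o rests on {2:o}
piece 4:o rests on {3:o}
piece 5:i rests on {0:u, 4:o}
minimal pieces: {0:u, 1:a}
ways to finish when only these pieces remain (= sum over removing one remaining piece with nothing left below it):
  1 left: {5}→1
  2 left: {0,5}→1  {4,5}→1
  3 left: {0,4,5}→2  {3,4,5}→1
  4 left: {0,3,4,5}→3  {2,3,4,5}→1
  placing 0:u first → 1 extensions
  placing 1:a first → 4 extensions
total linear extensions = 5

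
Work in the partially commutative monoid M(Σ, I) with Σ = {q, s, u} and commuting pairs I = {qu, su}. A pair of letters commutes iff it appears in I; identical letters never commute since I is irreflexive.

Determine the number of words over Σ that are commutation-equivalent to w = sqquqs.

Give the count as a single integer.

#0=s has no predecessor
#1=q depends on [0:s]
#2=q depends on [1:q]
#3=u has no predecessor
#4=q depends on [2:q]
#5=s depends on [4:q]
sources: [0:s, 3:u]
N(rest) = Σ N(rest − s) over sources s of rest; N(one piece) = 1:
  size 1 → [3]=1  [5]=1
  size 2 → [3,5]=2  [4,5]=1
  size 3 → [2,4,5]=1  [3,4,5]=3
  size 4 → [1,2,4,5]=1  [2,3,4,5]=4
  first=0(s) contributes 5
  first=3(u) contributes 1
|[w]| = 6

6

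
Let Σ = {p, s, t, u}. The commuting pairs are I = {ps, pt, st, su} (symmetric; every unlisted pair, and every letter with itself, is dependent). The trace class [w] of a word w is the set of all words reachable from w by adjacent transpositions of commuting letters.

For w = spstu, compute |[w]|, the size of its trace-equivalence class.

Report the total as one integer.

0(s) covers ∅
1(p) covers ∅
2(s) covers 0:s
3(t) covers ∅
4(u) covers 1:p, 3:t
floor of heap: 0:s, 1:p, 3:t
completions by unplaced set U, small U first (add the entries for U minus each lowest piece of U):
  |U|=1: {2}:1  {4}:1
  |U|=2: {0,2}:1  {1,4}:1  {2,4}:2  {3,4}:1
  |U|=3: {0,2,4}:3  {1,2,4}:3  {1,3,4}:2  {2,3,4}:3
  start at 0(s): 8
  start at 1(p): 6
  start at 3(t): 6
sum over floor = 20

20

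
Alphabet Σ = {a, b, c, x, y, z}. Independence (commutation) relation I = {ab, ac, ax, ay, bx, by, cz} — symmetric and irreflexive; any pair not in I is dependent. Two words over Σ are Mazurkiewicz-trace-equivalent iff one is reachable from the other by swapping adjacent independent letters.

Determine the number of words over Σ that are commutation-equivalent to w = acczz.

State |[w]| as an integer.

10

drop 0:a onto floor
drop 1:c onto floor
drop 2:c onto {1:c}
drop 3:z onto {0:a}
drop 4:z onto {3:z}
ground layer = {0:a, 1:c}
drop-orders for the pieces not yet dropped (sum over which currently-grounded one goes next):
  1 to go: {2} 1  {4} 1
  2 to go: {1,2} 1  {2,4} 2  {3,4} 1
  3 to go: {0,3,4} 1  {1,2,4} 3  {2,3,4} 3
  if 0:a drops first: 6 orders
  if 1:c drops first: 4 orders
heap linearizations: 10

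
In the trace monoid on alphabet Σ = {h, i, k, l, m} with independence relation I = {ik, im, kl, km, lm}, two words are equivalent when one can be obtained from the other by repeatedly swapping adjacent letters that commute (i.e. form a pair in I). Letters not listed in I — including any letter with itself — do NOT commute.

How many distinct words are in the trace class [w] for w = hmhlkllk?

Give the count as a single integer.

drop 0:h onto floor
drop 1:m onto {0:h}
drop 2:h onto {1:m}
drop 3:l onto {2:h}
drop 4:k onto {2:h}
drop 5:l onto {3:l}
drop 6:l onto {5:l}
drop 7:k onto {4:k}
ground layer = {0:h}
drop-orders for the pieces not yet dropped (sum over which currently-grounded one goes next):
  1 to go: {6} 1  {7} 1
  2 to go: {4,7} 1  {5,6} 1  {6,7} 2
  3 to go: {3,5,6} 1  {4,6,7} 3  {5,6,7} 3
  4 to go: {3,5,6,7} 4  {4,5,6,7} 6
  5 to go: {3,4,5,6,7} 10
  6 to go: {2,3,4,5,6,7} 10
  if 0:h drops first: 10 orders

10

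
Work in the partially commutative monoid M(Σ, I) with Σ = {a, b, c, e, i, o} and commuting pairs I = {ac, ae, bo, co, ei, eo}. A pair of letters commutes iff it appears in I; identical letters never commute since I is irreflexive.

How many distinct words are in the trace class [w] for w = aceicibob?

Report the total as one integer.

15

0(a) covers ∅
1(c) covers ∅
2(e) covers 1:c
3(i) covers 0:a, 1:c
4(c) covers 2:e, 3:i
5(i) covers 4:c
6(b) covers 5:i
7(o) covers 5:i
8(b) covers 6:b
floor of heap: 0:a, 1:c
completions by unplaced set U, small U first (add the entries for U minus each lowest piece of U):
  |U|=1: {7}:1  {8}:1
  |U|=2: {6,8}:1  {7,8}:2
  |U|=3: {6,7,8}:3
  |U|=4: {5,6,7,8}:3
  |U|=5: {4,5,6,7,8}:3
  |U|=6: {2,4,5,6,7,8}:3  {3,4,5,6,7,8}:3
  |U|=7: {0,3,4,5,6,7,8}:3  {2,3,4,5,6,7,8}:6
  start at 0(a): 6
  start at 1(c): 9
sum over floor = 15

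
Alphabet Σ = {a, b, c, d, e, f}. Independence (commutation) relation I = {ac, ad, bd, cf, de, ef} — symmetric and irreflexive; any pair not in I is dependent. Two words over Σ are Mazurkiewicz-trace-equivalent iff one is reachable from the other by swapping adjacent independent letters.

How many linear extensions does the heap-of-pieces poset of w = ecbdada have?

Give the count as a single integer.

10

drop 0:e onto floor
drop 1:c onto {0:e}
drop 2:b onto {1:c}
drop 3:d onto {1:c}
drop 4:a onto {2:b}
drop 5:d onto {3:d}
drop 6:a onto {4:a}
ground layer = {0:e}
drop-orders for the pieces not yet dropped (sum over which currently-grounded one goes next):
  1 to go: {5} 1  {6} 1
  2 to go: {3,5} 1  {4,6} 1  {5,6} 2
  3 to go: {2,4,6} 1  {3,5,6} 3  {4,5,6} 3
  4 to go: {2,4,5,6} 4  {3,4,5,6} 6
  5 to go: {2,3,4,5,6} 10
  if 0:e drops first: 10 orders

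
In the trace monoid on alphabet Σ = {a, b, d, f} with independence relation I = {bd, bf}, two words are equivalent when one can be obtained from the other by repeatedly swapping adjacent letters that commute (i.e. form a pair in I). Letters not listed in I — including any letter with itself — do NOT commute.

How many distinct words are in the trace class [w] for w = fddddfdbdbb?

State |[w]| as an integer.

#0=f has no predecessor
#1=d depends on [0:f]
#2=d depends on [1:d]
#3=d depends on [2:d]
#4=d depends on [3:d]
#5=f depends on [4:d]
#6=d depends on [5:f]
#7=b has no predecessor
#8=d depends on [6:d]
#9=b depends on [7:b]
#10=b depends on [9:b]
sources: [0:f, 7:b]
N(rest) = Σ N(rest − s) over sources s of rest; N(one piece) = 1:
  size 1 → [8]=1  [10]=1
  size 2 → [6,8]=1  [8,10]=2  [9,10]=1
  size 3 → [5,6,8]=1  [6,8,10]=3  [7,9,10]=1  [8,9,10]=3
  size 4 → [4,5,6,8]=1  [5,6,8,10]=4  [6,8,9,10]=6  [7,8,9,10]=4
  size 5 → [3,4,5,6,8]=1  [4,5,6,8,10]=5  [5,6,8,9,10]=10  [6,7,8,9,10]=10
  size 6 → [2,3,4,5,6,8]=1  [3,4,5,6,8,10]=6  [4,5,6,8,9,10]=15  [5,6,7,8,9,10]=20
  size 7 → [1,2,3,4,5,6,8]=1  [2,3,4,5,6,8,10]=7  [3,4,5,6,8,9,10]=21  [4,5,6,7,8,9,10]=35
  size 8 → [0,1,2,3,4,5,6,8]=1  [1,2,3,4,5,6,8,10]=8  [2,3,4,5,6,8,9,10]=28  [3,4,5,6,7,8,9,10]=56
  size 9 → [0,1,2,3,4,5,6,8,10]=9  [1,2,3,4,5,6,8,9,10]=36  [2,3,4,5,6,7,8,9,10]=84
  first=0(f) contributes 120
  first=7(b) contributes 45
|[w]| = 165

165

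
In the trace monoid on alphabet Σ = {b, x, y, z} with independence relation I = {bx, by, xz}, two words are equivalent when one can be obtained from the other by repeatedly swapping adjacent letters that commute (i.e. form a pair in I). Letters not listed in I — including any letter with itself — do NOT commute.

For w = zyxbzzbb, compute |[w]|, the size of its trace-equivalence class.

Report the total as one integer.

0(z) covers ∅
1(y) covers 0:z
2(x) covers 1:y
3(b) covers 0:z
4(z) covers 1:y, 3:b
5(z) covers 4:z
6(b) covers 5:z
7(b) covers 6:b
floor of heap: 0:z
completions by unplaced set U, small U first (add the entries for U minus each lowest piece of U):
  |U|=1: {2}:1  {7}:1
  |U|=2: {2,7}:2  {6,7}:1
  |U|=3: {2,6,7}:3  {5,6,7}:1
  |U|=4: {2,5,6,7}:4  {4,5,6,7}:1
  |U|=5: {2,4,5,6,7}:5  {3,4,5,6,7}:1
  |U|=6: {1,2,4,5,6,7}:5  {2,3,4,5,6,7}:6
  start at 0(z): 11

11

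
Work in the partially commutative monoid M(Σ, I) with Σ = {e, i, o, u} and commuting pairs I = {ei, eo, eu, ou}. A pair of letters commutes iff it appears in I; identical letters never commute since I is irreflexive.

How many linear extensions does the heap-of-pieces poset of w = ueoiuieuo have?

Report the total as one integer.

drop 0:u onto floor
drop 1:e onto floor
drop 2:o onto floor
drop 3:i onto {0:u, 2:o}
drop 4:u onto {3:i}
drop 5:i onto {4:u}
drop 6:e onto {1:e}
drop 7:u onto {5:i}
drop 8:o onto {5:i}
ground layer = {0:u, 1:e, 2:o}
drop-orders for the pieces not yet dropped (sum over which currently-grounded one goes next):
  1 to go: {6} 1  {7} 1  {8} 1
  2 to go: {1,6} 1  {6,7} 2  {6,8} 2  {7,8} 2
  3 to go: {1,6,7} 3  {1,6,8} 3  {5,7,8} 2  {6,7,8} 6
  4 to go: {1,6,7,8} 12  {4,5,7,8} 2  {5,6,7,8} 8
  5 to go: {1,5,6,7,8} 20  {3,4,5,7,8} 2  {4,5,6,7,8} 10
  6 to go: {0,3,4,5,7,8} 2  {1,4,5,6,7,8} 30  {2,3,4,5,7,8} 2  {3,4,5,6,7,8} 12
  7 to go: {0,2,3,4,5,7,8} 4  {0,3,4,5,6,7,8} 14  {1,3,4,5,6,7,8} 42  {2,3,4,5,6,7,8} 14
  if 0:u drops first: 56 orders
  if 1:e drops first: 32 orders
  if 2:o drops first: 56 orders
heap linearizations: 144

144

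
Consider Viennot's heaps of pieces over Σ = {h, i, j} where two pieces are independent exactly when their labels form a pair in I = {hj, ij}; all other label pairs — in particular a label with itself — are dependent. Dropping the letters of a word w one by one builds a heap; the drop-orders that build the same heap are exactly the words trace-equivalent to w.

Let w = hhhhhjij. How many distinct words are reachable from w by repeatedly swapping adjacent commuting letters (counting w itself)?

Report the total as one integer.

drop 0:h onto floor
drop 1:h onto {0:h}
drop 2:h onto {1:h}
drop 3:h onto {2:h}
drop 4:h onto {3:h}
drop 5:j onto floor
drop 6:i onto {4:h}
drop 7:j onto {5:j}
ground layer = {0:h, 5:j}
drop-orders for the pieces not yet dropped (sum over which currently-grounded one goes next):
  1 to go: {6} 1  {7} 1
  2 to go: {4,6} 1  {5,7} 1  {6,7} 2
  3 to go: {3,4,6} 1  {4,6,7} 3  {5,6,7} 3
  4 to go: {2,3,4,6} 1  {3,4,6,7} 4  {4,5,6,7} 6
  5 to go: {1,2,3,4,6} 1  {2,3,4,6,7} 5  {3,4,5,6,7} 10
  6 to go: {0,1,2,3,4,6} 1  {1,2,3,4,6,7} 6  {2,3,4,5,6,7} 15
  if 0:h drops first: 21 orders
  if 5:j drops first: 7 orders
heap linearizations: 28

28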